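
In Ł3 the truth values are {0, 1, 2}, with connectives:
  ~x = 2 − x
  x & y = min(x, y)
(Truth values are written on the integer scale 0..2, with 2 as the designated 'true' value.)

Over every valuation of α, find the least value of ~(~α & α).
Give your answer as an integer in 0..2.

Take α = 1:
~α = ~1 = 1
~α & α = 1 & 1 = 1
~(~α & α) = ~1 = 1
No assignment yields a value below 1, so this is the minimum.

1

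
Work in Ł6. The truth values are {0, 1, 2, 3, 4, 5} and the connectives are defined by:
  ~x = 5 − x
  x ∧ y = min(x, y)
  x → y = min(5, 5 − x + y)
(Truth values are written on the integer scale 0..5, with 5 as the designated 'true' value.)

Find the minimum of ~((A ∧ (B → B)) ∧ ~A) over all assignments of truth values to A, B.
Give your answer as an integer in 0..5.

3

Take A = 2, B = 0:
B → B = 0 → 0 = 5
A ∧ (B → B) = 2 ∧ 5 = 2
~A = ~2 = 3
(A ∧ (B → B)) ∧ ~A = 2 ∧ 3 = 2
~((A ∧ (B → B)) ∧ ~A) = ~2 = 3
No assignment yields a value below 3, so this is the minimum.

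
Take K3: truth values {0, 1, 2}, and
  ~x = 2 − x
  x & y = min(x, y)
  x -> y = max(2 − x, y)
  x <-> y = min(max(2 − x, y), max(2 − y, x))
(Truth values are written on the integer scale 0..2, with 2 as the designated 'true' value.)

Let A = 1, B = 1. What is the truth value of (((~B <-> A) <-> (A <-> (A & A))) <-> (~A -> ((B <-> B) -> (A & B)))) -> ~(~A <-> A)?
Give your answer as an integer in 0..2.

~B = ~1 = 1
~B <-> A = 1 <-> 1 = 1
A & A = 1 & 1 = 1
A <-> (A & A) = 1 <-> 1 = 1
(~B <-> A) <-> (A <-> (A & A)) = 1 <-> 1 = 1
~A = ~1 = 1
B <-> B = 1 <-> 1 = 1
A & B = 1 & 1 = 1
(B <-> B) -> (A & B) = 1 -> 1 = 1
~A -> ((B <-> B) -> (A & B)) = 1 -> 1 = 1
((~B <-> A) <-> (A <-> (A & A))) <-> (~A -> ((B <-> B) -> (A & B))) = 1 <-> 1 = 1
~A = ~1 = 1
~A <-> A = 1 <-> 1 = 1
~(~A <-> A) = ~1 = 1
(((~B <-> A) <-> (A <-> (A & A))) <-> (~A -> ((B <-> B) -> (A & B)))) -> ~(~A <-> A) = 1 -> 1 = 1

1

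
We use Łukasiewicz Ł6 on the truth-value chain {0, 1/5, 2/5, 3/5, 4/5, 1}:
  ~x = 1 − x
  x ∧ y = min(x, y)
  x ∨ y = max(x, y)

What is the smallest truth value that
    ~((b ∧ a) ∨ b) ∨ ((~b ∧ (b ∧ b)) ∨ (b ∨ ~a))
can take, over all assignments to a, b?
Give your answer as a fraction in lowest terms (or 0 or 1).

3/5

Take a = 2/5, b = 2/5:
b ∧ a = 2/5 ∧ 2/5 = 2/5
(b ∧ a) ∨ b = 2/5 ∨ 2/5 = 2/5
~((b ∧ a) ∨ b) = ~2/5 = 3/5
~b = ~2/5 = 3/5
b ∧ b = 2/5 ∧ 2/5 = 2/5
~b ∧ (b ∧ b) = 3/5 ∧ 2/5 = 2/5
~a = ~2/5 = 3/5
b ∨ ~a = 2/5 ∨ 3/5 = 3/5
(~b ∧ (b ∧ b)) ∨ (b ∨ ~a) = 2/5 ∨ 3/5 = 3/5
~((b ∧ a) ∨ b) ∨ ((~b ∧ (b ∧ b)) ∨ (b ∨ ~a)) = 3/5 ∨ 3/5 = 3/5
No assignment yields a value below 3/5, so this is the minimum.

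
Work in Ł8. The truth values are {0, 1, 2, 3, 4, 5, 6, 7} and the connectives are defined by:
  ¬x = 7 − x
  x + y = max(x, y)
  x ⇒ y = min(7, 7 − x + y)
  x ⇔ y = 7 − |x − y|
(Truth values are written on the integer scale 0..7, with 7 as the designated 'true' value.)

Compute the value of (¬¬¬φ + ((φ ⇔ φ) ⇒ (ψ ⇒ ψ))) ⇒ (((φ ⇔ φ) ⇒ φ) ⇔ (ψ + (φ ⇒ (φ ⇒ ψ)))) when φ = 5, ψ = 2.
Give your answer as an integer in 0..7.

¬φ = ¬5 = 2
¬¬φ = ¬2 = 5
¬¬¬φ = ¬5 = 2
φ ⇔ φ = 5 ⇔ 5 = 7
ψ ⇒ ψ = 2 ⇒ 2 = 7
(φ ⇔ φ) ⇒ (ψ ⇒ ψ) = 7 ⇒ 7 = 7
¬¬¬φ + ((φ ⇔ φ) ⇒ (ψ ⇒ ψ)) = 2 + 7 = 7
φ ⇔ φ = 5 ⇔ 5 = 7
(φ ⇔ φ) ⇒ φ = 7 ⇒ 5 = 5
φ ⇒ ψ = 5 ⇒ 2 = 4
φ ⇒ (φ ⇒ ψ) = 5 ⇒ 4 = 6
ψ + (φ ⇒ (φ ⇒ ψ)) = 2 + 6 = 6
((φ ⇔ φ) ⇒ φ) ⇔ (ψ + (φ ⇒ (φ ⇒ ψ))) = 5 ⇔ 6 = 6
(¬¬¬φ + ((φ ⇔ φ) ⇒ (ψ ⇒ ψ))) ⇒ (((φ ⇔ φ) ⇒ φ) ⇔ (ψ + (φ ⇒ (φ ⇒ ψ)))) = 7 ⇒ 6 = 6

6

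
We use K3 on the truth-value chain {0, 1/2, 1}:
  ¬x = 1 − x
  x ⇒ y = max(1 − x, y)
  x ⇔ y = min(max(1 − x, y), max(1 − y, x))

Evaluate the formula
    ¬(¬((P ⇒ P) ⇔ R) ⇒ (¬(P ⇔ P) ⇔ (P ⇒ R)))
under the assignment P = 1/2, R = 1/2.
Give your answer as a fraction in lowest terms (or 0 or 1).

1/2

P ⇒ P = 1/2 ⇒ 1/2 = 1/2
(P ⇒ P) ⇔ R = 1/2 ⇔ 1/2 = 1/2
¬((P ⇒ P) ⇔ R) = ¬1/2 = 1/2
P ⇔ P = 1/2 ⇔ 1/2 = 1/2
¬(P ⇔ P) = ¬1/2 = 1/2
P ⇒ R = 1/2 ⇒ 1/2 = 1/2
¬(P ⇔ P) ⇔ (P ⇒ R) = 1/2 ⇔ 1/2 = 1/2
¬((P ⇒ P) ⇔ R) ⇒ (¬(P ⇔ P) ⇔ (P ⇒ R)) = 1/2 ⇒ 1/2 = 1/2
¬(¬((P ⇒ P) ⇔ R) ⇒ (¬(P ⇔ P) ⇔ (P ⇒ R))) = ¬1/2 = 1/2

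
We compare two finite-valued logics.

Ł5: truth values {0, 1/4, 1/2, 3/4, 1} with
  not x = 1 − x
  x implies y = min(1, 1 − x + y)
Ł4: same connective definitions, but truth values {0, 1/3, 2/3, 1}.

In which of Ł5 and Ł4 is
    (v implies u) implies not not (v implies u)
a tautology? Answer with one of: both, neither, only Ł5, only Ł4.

both

In Ł5: every assignment gives 1 — tautology.
In Ł4: every assignment gives 1 — tautology.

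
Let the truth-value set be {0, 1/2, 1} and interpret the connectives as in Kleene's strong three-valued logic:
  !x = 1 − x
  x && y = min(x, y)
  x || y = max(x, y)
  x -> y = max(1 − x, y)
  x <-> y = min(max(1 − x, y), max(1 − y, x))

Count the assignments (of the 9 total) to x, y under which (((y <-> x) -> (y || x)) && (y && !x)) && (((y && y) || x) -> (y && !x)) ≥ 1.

x = 0, y = 0 ↦ 0  <
x = 0, y = 1/2 ↦ 1/2  <
x = 0, y = 1 ↦ 1  ≥
x = 1/2, y = 0 ↦ 0  <
x = 1/2, y = 1/2 ↦ 1/2  <
x = 1/2, y = 1 ↦ 1/2  <
x = 1, y = 0 ↦ 0  <
x = 1, y = 1/2 ↦ 0  <
x = 1, y = 1 ↦ 0  <
So 1 of the 9 assignments meets the threshold.

1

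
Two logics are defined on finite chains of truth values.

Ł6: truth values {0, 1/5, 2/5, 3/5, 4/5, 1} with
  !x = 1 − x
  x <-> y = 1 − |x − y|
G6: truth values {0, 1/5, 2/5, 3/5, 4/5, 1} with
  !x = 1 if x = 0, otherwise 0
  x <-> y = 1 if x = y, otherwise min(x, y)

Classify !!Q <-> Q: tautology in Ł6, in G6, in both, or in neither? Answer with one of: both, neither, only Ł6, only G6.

In Ł6: every assignment gives 1 — tautology.
In G6: at Q = 1/5 the value is 1/5 — not a tautology.

only Ł6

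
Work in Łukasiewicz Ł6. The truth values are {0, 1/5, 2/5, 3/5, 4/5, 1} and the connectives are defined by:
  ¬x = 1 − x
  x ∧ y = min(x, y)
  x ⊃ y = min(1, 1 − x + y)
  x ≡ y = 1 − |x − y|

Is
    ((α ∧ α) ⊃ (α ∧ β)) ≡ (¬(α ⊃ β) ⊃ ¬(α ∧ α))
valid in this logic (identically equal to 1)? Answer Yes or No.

No

Counterexample: take α = 1/5, β = 0.
α ∧ α = 1/5 ∧ 1/5 = 1/5
α ∧ β = 1/5 ∧ 0 = 0
(α ∧ α) ⊃ (α ∧ β) = 1/5 ⊃ 0 = 4/5
α ⊃ β = 1/5 ⊃ 0 = 4/5
¬(α ⊃ β) = ¬4/5 = 1/5
α ∧ α = 1/5 ∧ 1/5 = 1/5
¬(α ∧ α) = ¬1/5 = 4/5
¬(α ⊃ β) ⊃ ¬(α ∧ α) = 1/5 ⊃ 4/5 = 1
((α ∧ α) ⊃ (α ∧ β)) ≡ (¬(α ⊃ β) ⊃ ¬(α ∧ α)) = 4/5 ≡ 1 = 4/5
This gives 4/5 ≠ 1.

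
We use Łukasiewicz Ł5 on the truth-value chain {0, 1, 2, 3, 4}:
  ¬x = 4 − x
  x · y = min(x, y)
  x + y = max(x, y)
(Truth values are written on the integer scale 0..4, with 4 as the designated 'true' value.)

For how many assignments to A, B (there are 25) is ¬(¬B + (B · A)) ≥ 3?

4

value 4: 1 assignment (counts)
value 3: 3 assignments (counts)
value 2: 7 assignments
value 1: 8 assignments
value 0: 6 assignments
So 4 of the 25 assignments meet the threshold.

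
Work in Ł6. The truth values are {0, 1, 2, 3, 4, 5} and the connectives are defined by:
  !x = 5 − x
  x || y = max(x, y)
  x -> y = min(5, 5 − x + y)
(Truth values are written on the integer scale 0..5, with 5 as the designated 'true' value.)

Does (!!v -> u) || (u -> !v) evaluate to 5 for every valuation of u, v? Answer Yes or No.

Counterexample: take u = 1, v = 5.
!v = !5 = 0
!!v = !0 = 5
!!v -> u = 5 -> 1 = 1
!v = !5 = 0
u -> !v = 1 -> 0 = 4
(!!v -> u) || (u -> !v) = 1 || 4 = 4
This gives 4 ≠ 5.

No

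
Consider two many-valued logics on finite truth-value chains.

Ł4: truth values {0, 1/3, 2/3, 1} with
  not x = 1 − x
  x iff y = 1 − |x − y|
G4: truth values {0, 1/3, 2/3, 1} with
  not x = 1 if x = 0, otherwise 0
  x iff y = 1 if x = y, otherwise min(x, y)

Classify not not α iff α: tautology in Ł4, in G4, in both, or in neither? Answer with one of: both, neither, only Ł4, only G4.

only Ł4

In Ł4: every assignment gives 1 — tautology.
In G4: at α = 1/3 the value is 1/3 — not a tautology.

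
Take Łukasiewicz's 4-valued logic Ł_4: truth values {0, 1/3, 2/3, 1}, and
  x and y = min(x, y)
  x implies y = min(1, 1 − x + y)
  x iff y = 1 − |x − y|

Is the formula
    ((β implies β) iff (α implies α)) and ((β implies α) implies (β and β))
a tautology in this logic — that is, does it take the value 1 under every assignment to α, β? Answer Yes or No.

Counterexample: take α = 0, β = 0.
β implies β = 0 implies 0 = 1
α implies α = 0 implies 0 = 1
(β implies β) iff (α implies α) = 1 iff 1 = 1
β implies α = 0 implies 0 = 1
β and β = 0 and 0 = 0
(β implies α) implies (β and β) = 1 implies 0 = 0
((β implies β) iff (α implies α)) and ((β implies α) implies (β and β)) = 1 and 0 = 0
This gives 0 ≠ 1.

No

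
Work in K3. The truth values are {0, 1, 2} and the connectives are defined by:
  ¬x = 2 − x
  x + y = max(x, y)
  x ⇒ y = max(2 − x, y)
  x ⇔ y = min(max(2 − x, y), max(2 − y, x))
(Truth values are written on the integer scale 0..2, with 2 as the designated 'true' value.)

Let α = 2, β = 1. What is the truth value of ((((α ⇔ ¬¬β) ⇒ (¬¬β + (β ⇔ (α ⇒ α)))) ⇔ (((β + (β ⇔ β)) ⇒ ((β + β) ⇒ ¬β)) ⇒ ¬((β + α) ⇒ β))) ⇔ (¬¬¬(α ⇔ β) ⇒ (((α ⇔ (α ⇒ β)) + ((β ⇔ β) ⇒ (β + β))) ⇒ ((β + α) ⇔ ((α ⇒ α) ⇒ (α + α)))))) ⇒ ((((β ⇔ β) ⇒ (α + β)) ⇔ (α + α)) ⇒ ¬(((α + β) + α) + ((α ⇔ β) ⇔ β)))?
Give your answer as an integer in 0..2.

1

¬β = ¬1 = 1
¬¬β = ¬1 = 1
α ⇔ ¬¬β = 2 ⇔ 1 = 1
¬β = ¬1 = 1
¬¬β = ¬1 = 1
α ⇒ α = 2 ⇒ 2 = 2
β ⇔ (α ⇒ α) = 1 ⇔ 2 = 1
¬¬β + (β ⇔ (α ⇒ α)) = 1 + 1 = 1
(α ⇔ ¬¬β) ⇒ (¬¬β + (β ⇔ (α ⇒ α))) = 1 ⇒ 1 = 1
β ⇔ β = 1 ⇔ 1 = 1
β + (β ⇔ β) = 1 + 1 = 1
β + β = 1 + 1 = 1
¬β = ¬1 = 1
(β + β) ⇒ ¬β = 1 ⇒ 1 = 1
(β + (β ⇔ β)) ⇒ ((β + β) ⇒ ¬β) = 1 ⇒ 1 = 1
β + α = 1 + 2 = 2
(β + α) ⇒ β = 2 ⇒ 1 = 1
¬((β + α) ⇒ β) = ¬1 = 1
((β + (β ⇔ β)) ⇒ ((β + β) ⇒ ¬β)) ⇒ ¬((β + α) ⇒ β) = 1 ⇒ 1 = 1
((α ⇔ ¬¬β) ⇒ (¬¬β + (β ⇔ (α ⇒ α)))) ⇔ (((β + (β ⇔ β)) ⇒ ((β + β) ⇒ ¬β)) ⇒ ¬((β + α) ⇒ β)) = 1 ⇔ 1 = 1
α ⇔ β = 2 ⇔ 1 = 1
¬(α ⇔ β) = ¬1 = 1
¬¬(α ⇔ β) = ¬1 = 1
¬¬¬(α ⇔ β) = ¬1 = 1
α ⇒ β = 2 ⇒ 1 = 1
α ⇔ (α ⇒ β) = 2 ⇔ 1 = 1
β ⇔ β = 1 ⇔ 1 = 1
β + β = 1 + 1 = 1
(β ⇔ β) ⇒ (β + β) = 1 ⇒ 1 = 1
(α ⇔ (α ⇒ β)) + ((β ⇔ β) ⇒ (β + β)) = 1 + 1 = 1
β + α = 1 + 2 = 2
α ⇒ α = 2 ⇒ 2 = 2
α + α = 2 + 2 = 2
(α ⇒ α) ⇒ (α + α) = 2 ⇒ 2 = 2
(β + α) ⇔ ((α ⇒ α) ⇒ (α + α)) = 2 ⇔ 2 = 2
((α ⇔ (α ⇒ β)) + ((β ⇔ β) ⇒ (β + β))) ⇒ ((β + α) ⇔ ((α ⇒ α) ⇒ (α + α))) = 1 ⇒ 2 = 2
¬¬¬(α ⇔ β) ⇒ (((α ⇔ (α ⇒ β)) + ((β ⇔ β) ⇒ (β + β))) ⇒ ((β + α) ⇔ ((α ⇒ α) ⇒ (α + α)))) = 1 ⇒ 2 = 2
(((α ⇔ ¬¬β) ⇒ (¬¬β + (β ⇔ (α ⇒ α)))) ⇔ (((β + (β ⇔ β)) ⇒ ((β + β) ⇒ ¬β)) ⇒ ¬((β + α) ⇒ β))) ⇔ (¬¬¬(α ⇔ β) ⇒ (((α ⇔ (α ⇒ β)) + ((β ⇔ β) ⇒ (β + β))) ⇒ ((β + α) ⇔ ((α ⇒ α) ⇒ (α + α))))) = 1 ⇔ 2 = 1
β ⇔ β = 1 ⇔ 1 = 1
α + β = 2 + 1 = 2
(β ⇔ β) ⇒ (α + β) = 1 ⇒ 2 = 2
α + α = 2 + 2 = 2
((β ⇔ β) ⇒ (α + β)) ⇔ (α + α) = 2 ⇔ 2 = 2
α + β = 2 + 1 = 2
(α + β) + α = 2 + 2 = 2
α ⇔ β = 2 ⇔ 1 = 1
(α ⇔ β) ⇔ β = 1 ⇔ 1 = 1
((α + β) + α) + ((α ⇔ β) ⇔ β) = 2 + 1 = 2
¬(((α + β) + α) + ((α ⇔ β) ⇔ β)) = ¬2 = 0
(((β ⇔ β) ⇒ (α + β)) ⇔ (α + α)) ⇒ ¬(((α + β) + α) + ((α ⇔ β) ⇔ β)) = 2 ⇒ 0 = 0
((((α ⇔ ¬¬β) ⇒ (¬¬β + (β ⇔ (α ⇒ α)))) ⇔ (((β + (β ⇔ β)) ⇒ ((β + β) ⇒ ¬β)) ⇒ ¬((β + α) ⇒ β))) ⇔ (¬¬¬(α ⇔ β) ⇒ (((α ⇔ (α ⇒ β)) + ((β ⇔ β) ⇒ (β + β))) ⇒ ((β + α) ⇔ ((α ⇒ α) ⇒ (α + α)))))) ⇒ ((((β ⇔ β) ⇒ (α + β)) ⇔ (α + α)) ⇒ ¬(((α + β) + α) + ((α ⇔ β) ⇔ β))) = 1 ⇒ 0 = 1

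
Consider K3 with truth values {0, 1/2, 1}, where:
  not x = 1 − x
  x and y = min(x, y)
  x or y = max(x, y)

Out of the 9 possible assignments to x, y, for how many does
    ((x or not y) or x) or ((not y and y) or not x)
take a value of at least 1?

7

x = 0, y = 0 ↦ 1  ≥
x = 0, y = 1/2 ↦ 1  ≥
x = 0, y = 1 ↦ 1  ≥
x = 1/2, y = 0 ↦ 1  ≥
x = 1/2, y = 1/2 ↦ 1/2  <
x = 1/2, y = 1 ↦ 1/2  <
x = 1, y = 0 ↦ 1  ≥
x = 1, y = 1/2 ↦ 1  ≥
x = 1, y = 1 ↦ 1  ≥
So 7 of the 9 assignments meet the threshold.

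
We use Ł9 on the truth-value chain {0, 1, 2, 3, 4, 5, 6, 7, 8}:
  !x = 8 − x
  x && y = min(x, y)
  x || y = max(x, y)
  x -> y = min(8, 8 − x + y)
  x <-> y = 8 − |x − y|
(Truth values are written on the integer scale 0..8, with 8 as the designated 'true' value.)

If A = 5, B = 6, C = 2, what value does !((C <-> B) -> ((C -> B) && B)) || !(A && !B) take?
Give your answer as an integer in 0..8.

C <-> B = 2 <-> 6 = 4
C -> B = 2 -> 6 = 8
(C -> B) && B = 8 && 6 = 6
(C <-> B) -> ((C -> B) && B) = 4 -> 6 = 8
!((C <-> B) -> ((C -> B) && B)) = !8 = 0
!B = !6 = 2
A && !B = 5 && 2 = 2
!(A && !B) = !2 = 6
!((C <-> B) -> ((C -> B) && B)) || !(A && !B) = 0 || 6 = 6

6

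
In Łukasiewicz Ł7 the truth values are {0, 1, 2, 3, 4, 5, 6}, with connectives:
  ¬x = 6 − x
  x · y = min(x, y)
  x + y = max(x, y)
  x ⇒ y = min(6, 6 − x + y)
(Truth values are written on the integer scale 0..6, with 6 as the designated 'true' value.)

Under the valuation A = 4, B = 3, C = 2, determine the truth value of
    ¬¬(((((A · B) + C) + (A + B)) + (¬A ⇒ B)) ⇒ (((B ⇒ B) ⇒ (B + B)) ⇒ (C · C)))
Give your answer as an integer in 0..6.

5

A · B = 4 · 3 = 3
(A · B) + C = 3 + 2 = 3
A + B = 4 + 3 = 4
((A · B) + C) + (A + B) = 3 + 4 = 4
¬A = ¬4 = 2
¬A ⇒ B = 2 ⇒ 3 = 6
(((A · B) + C) + (A + B)) + (¬A ⇒ B) = 4 + 6 = 6
B ⇒ B = 3 ⇒ 3 = 6
B + B = 3 + 3 = 3
(B ⇒ B) ⇒ (B + B) = 6 ⇒ 3 = 3
C · C = 2 · 2 = 2
((B ⇒ B) ⇒ (B + B)) ⇒ (C · C) = 3 ⇒ 2 = 5
((((A · B) + C) + (A + B)) + (¬A ⇒ B)) ⇒ (((B ⇒ B) ⇒ (B + B)) ⇒ (C · C)) = 6 ⇒ 5 = 5
¬(((((A · B) + C) + (A + B)) + (¬A ⇒ B)) ⇒ (((B ⇒ B) ⇒ (B + B)) ⇒ (C · C))) = ¬5 = 1
¬¬(((((A · B) + C) + (A + B)) + (¬A ⇒ B)) ⇒ (((B ⇒ B) ⇒ (B + B)) ⇒ (C · C))) = ¬1 = 5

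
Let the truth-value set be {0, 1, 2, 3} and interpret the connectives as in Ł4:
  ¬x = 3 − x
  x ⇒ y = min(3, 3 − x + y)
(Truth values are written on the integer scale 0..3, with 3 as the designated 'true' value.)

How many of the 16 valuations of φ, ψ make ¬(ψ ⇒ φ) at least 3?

φ = 0, ψ = 0 ↦ 0  <
φ = 0, ψ = 1 ↦ 1  <
φ = 0, ψ = 2 ↦ 2  <
φ = 0, ψ = 3 ↦ 3  ≥
φ = 1, ψ = 0 ↦ 0  <
φ = 1, ψ = 1 ↦ 0  <
φ = 1, ψ = 2 ↦ 1  <
φ = 1, ψ = 3 ↦ 2  <
φ = 2, ψ = 0 ↦ 0  <
φ = 2, ψ = 1 ↦ 0  <
φ = 2, ψ = 2 ↦ 0  <
φ = 2, ψ = 3 ↦ 1  <
φ = 3, ψ = 0 ↦ 0  <
φ = 3, ψ = 1 ↦ 0  <
φ = 3, ψ = 2 ↦ 0  <
φ = 3, ψ = 3 ↦ 0  <
So 1 of the 16 assignments meets the threshold.

1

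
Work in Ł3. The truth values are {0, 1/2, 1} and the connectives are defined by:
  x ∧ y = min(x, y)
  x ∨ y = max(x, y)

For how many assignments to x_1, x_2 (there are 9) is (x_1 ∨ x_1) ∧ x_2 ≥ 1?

x_1 = 0, x_2 = 0 ↦ 0  <
x_1 = 0, x_2 = 1/2 ↦ 0  <
x_1 = 0, x_2 = 1 ↦ 0  <
x_1 = 1/2, x_2 = 0 ↦ 0  <
x_1 = 1/2, x_2 = 1/2 ↦ 1/2  <
x_1 = 1/2, x_2 = 1 ↦ 1/2  <
x_1 = 1, x_2 = 0 ↦ 0  <
x_1 = 1, x_2 = 1/2 ↦ 1/2  <
x_1 = 1, x_2 = 1 ↦ 1  ≥
So 1 of the 9 assignments meets the threshold.

1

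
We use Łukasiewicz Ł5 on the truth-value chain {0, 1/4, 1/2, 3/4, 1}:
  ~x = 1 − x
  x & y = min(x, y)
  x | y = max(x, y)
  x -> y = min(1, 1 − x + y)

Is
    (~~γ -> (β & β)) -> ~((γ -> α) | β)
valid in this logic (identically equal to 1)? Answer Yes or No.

Counterexample: take α = 0, β = 0, γ = 0.
~γ = ~0 = 1
~~γ = ~1 = 0
β & β = 0 & 0 = 0
~~γ -> (β & β) = 0 -> 0 = 1
γ -> α = 0 -> 0 = 1
(γ -> α) | β = 1 | 0 = 1
~((γ -> α) | β) = ~1 = 0
(~~γ -> (β & β)) -> ~((γ -> α) | β) = 1 -> 0 = 0
This gives 0 ≠ 1.

No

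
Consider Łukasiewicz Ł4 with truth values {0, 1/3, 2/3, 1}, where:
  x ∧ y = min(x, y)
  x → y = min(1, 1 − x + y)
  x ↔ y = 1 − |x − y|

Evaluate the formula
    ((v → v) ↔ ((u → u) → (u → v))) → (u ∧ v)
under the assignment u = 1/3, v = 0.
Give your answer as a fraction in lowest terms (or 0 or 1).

1/3

v → v = 0 → 0 = 1
u → u = 1/3 → 1/3 = 1
u → v = 1/3 → 0 = 2/3
(u → u) → (u → v) = 1 → 2/3 = 2/3
(v → v) ↔ ((u → u) → (u → v)) = 1 ↔ 2/3 = 2/3
u ∧ v = 1/3 ∧ 0 = 0
((v → v) ↔ ((u → u) → (u → v))) → (u ∧ v) = 2/3 → 0 = 1/3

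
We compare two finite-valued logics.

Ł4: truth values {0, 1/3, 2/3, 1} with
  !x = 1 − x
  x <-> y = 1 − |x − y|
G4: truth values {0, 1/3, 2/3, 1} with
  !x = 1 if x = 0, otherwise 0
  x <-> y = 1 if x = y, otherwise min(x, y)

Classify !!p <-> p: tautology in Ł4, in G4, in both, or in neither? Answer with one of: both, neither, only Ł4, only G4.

only Ł4

In Ł4: every assignment gives 1 — tautology.
In G4: at p = 1/3 the value is 1/3 — not a tautology.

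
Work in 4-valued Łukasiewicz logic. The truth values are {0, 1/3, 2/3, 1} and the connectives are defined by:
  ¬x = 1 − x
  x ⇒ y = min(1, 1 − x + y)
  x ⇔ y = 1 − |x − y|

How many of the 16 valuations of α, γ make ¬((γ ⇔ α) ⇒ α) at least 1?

α = 0, γ = 0 ↦ 1  ≥
α = 0, γ = 1/3 ↦ 2/3  <
α = 0, γ = 2/3 ↦ 1/3  <
α = 0, γ = 1 ↦ 0  <
α = 1/3, γ = 0 ↦ 1/3  <
α = 1/3, γ = 1/3 ↦ 2/3  <
α = 1/3, γ = 2/3 ↦ 1/3  <
α = 1/3, γ = 1 ↦ 0  <
α = 2/3, γ = 0 ↦ 0  <
α = 2/3, γ = 1/3 ↦ 0  <
α = 2/3, γ = 2/3 ↦ 1/3  <
α = 2/3, γ = 1 ↦ 0  <
α = 1, γ = 0 ↦ 0  <
α = 1, γ = 1/3 ↦ 0  <
α = 1, γ = 2/3 ↦ 0  <
α = 1, γ = 1 ↦ 0  <
So 1 of the 16 assignments meets the threshold.

1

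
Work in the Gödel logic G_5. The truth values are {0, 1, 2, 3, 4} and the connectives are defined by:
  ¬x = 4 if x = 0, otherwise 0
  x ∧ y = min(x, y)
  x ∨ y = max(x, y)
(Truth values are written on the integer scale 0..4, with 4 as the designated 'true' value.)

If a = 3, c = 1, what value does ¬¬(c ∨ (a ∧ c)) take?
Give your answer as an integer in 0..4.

4

a ∧ c = 3 ∧ 1 = 1
c ∨ (a ∧ c) = 1 ∨ 1 = 1
¬(c ∨ (a ∧ c)) = ¬1 = 0
¬¬(c ∨ (a ∧ c)) = ¬0 = 4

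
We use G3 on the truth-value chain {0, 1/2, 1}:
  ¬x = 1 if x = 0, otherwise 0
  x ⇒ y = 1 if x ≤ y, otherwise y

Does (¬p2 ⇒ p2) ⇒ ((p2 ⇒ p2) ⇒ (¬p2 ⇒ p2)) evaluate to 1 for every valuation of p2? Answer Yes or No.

p2 = 0 ↦ 1
p2 = 1/2 ↦ 1
p2 = 1 ↦ 1
Every assignment gives a value ≥ 1.

Yes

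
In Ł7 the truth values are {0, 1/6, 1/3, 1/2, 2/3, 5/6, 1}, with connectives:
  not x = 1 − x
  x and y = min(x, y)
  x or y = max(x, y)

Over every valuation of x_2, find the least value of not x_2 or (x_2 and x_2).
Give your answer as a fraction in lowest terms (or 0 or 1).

1/2

Take x_2 = 1/2:
not x_2 = not 1/2 = 1/2
x_2 and x_2 = 1/2 and 1/2 = 1/2
not x_2 or (x_2 and x_2) = 1/2 or 1/2 = 1/2
No assignment yields a value below 1/2, so this is the minimum.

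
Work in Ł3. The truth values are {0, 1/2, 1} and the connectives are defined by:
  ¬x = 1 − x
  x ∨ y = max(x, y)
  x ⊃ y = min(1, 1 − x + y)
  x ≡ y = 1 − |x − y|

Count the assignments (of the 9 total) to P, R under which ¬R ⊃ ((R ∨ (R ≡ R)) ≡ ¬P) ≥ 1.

P = 0, R = 0 ↦ 1  ≥
P = 0, R = 1/2 ↦ 1  ≥
P = 0, R = 1 ↦ 1  ≥
P = 1/2, R = 0 ↦ 1/2  <
P = 1/2, R = 1/2 ↦ 1  ≥
P = 1/2, R = 1 ↦ 1  ≥
P = 1, R = 0 ↦ 0  <
P = 1, R = 1/2 ↦ 1/2  <
P = 1, R = 1 ↦ 1  ≥
So 6 of the 9 assignments meet the threshold.

6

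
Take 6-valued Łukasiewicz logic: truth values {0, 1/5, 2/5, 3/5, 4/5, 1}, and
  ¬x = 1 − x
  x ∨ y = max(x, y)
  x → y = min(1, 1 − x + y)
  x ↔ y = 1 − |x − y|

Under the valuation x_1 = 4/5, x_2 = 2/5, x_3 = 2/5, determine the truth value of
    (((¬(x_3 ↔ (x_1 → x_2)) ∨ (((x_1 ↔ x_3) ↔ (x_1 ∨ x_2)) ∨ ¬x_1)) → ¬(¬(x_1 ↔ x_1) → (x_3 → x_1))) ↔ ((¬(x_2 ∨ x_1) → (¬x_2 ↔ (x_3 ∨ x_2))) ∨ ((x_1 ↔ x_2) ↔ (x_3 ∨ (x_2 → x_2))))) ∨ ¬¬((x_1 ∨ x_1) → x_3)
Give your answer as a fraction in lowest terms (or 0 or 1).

3/5

x_1 → x_2 = 4/5 → 2/5 = 3/5
x_3 ↔ (x_1 → x_2) = 2/5 ↔ 3/5 = 4/5
¬(x_3 ↔ (x_1 → x_2)) = ¬4/5 = 1/5
x_1 ↔ x_3 = 4/5 ↔ 2/5 = 3/5
x_1 ∨ x_2 = 4/5 ∨ 2/5 = 4/5
(x_1 ↔ x_3) ↔ (x_1 ∨ x_2) = 3/5 ↔ 4/5 = 4/5
¬x_1 = ¬4/5 = 1/5
((x_1 ↔ x_3) ↔ (x_1 ∨ x_2)) ∨ ¬x_1 = 4/5 ∨ 1/5 = 4/5
¬(x_3 ↔ (x_1 → x_2)) ∨ (((x_1 ↔ x_3) ↔ (x_1 ∨ x_2)) ∨ ¬x_1) = 1/5 ∨ 4/5 = 4/5
x_1 ↔ x_1 = 4/5 ↔ 4/5 = 1
¬(x_1 ↔ x_1) = ¬1 = 0
x_3 → x_1 = 2/5 → 4/5 = 1
¬(x_1 ↔ x_1) → (x_3 → x_1) = 0 → 1 = 1
¬(¬(x_1 ↔ x_1) → (x_3 → x_1)) = ¬1 = 0
(¬(x_3 ↔ (x_1 → x_2)) ∨ (((x_1 ↔ x_3) ↔ (x_1 ∨ x_2)) ∨ ¬x_1)) → ¬(¬(x_1 ↔ x_1) → (x_3 → x_1)) = 4/5 → 0 = 1/5
x_2 ∨ x_1 = 2/5 ∨ 4/5 = 4/5
¬(x_2 ∨ x_1) = ¬4/5 = 1/5
¬x_2 = ¬2/5 = 3/5
x_3 ∨ x_2 = 2/5 ∨ 2/5 = 2/5
¬x_2 ↔ (x_3 ∨ x_2) = 3/5 ↔ 2/5 = 4/5
¬(x_2 ∨ x_1) → (¬x_2 ↔ (x_3 ∨ x_2)) = 1/5 → 4/5 = 1
x_1 ↔ x_2 = 4/5 ↔ 2/5 = 3/5
x_2 → x_2 = 2/5 → 2/5 = 1
x_3 ∨ (x_2 → x_2) = 2/5 ∨ 1 = 1
(x_1 ↔ x_2) ↔ (x_3 ∨ (x_2 → x_2)) = 3/5 ↔ 1 = 3/5
(¬(x_2 ∨ x_1) → (¬x_2 ↔ (x_3 ∨ x_2))) ∨ ((x_1 ↔ x_2) ↔ (x_3 ∨ (x_2 → x_2))) = 1 ∨ 3/5 = 1
((¬(x_3 ↔ (x_1 → x_2)) ∨ (((x_1 ↔ x_3) ↔ (x_1 ∨ x_2)) ∨ ¬x_1)) → ¬(¬(x_1 ↔ x_1) → (x_3 → x_1))) ↔ ((¬(x_2 ∨ x_1) → (¬x_2 ↔ (x_3 ∨ x_2))) ∨ ((x_1 ↔ x_2) ↔ (x_3 ∨ (x_2 → x_2)))) = 1/5 ↔ 1 = 1/5
x_1 ∨ x_1 = 4/5 ∨ 4/5 = 4/5
(x_1 ∨ x_1) → x_3 = 4/5 → 2/5 = 3/5
¬((x_1 ∨ x_1) → x_3) = ¬3/5 = 2/5
¬¬((x_1 ∨ x_1) → x_3) = ¬2/5 = 3/5
(((¬(x_3 ↔ (x_1 → x_2)) ∨ (((x_1 ↔ x_3) ↔ (x_1 ∨ x_2)) ∨ ¬x_1)) → ¬(¬(x_1 ↔ x_1) → (x_3 → x_1))) ↔ ((¬(x_2 ∨ x_1) → (¬x_2 ↔ (x_3 ∨ x_2))) ∨ ((x_1 ↔ x_2) ↔ (x_3 ∨ (x_2 → x_2))))) ∨ ¬¬((x_1 ∨ x_1) → x_3) = 1/5 ∨ 3/5 = 3/5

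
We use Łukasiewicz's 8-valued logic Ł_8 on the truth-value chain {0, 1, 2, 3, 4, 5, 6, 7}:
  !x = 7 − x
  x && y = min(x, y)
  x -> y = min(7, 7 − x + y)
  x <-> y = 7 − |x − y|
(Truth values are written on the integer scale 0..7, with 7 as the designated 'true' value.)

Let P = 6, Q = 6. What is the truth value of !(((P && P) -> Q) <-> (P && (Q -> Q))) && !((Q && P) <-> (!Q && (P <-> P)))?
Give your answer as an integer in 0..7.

1

P && P = 6 && 6 = 6
(P && P) -> Q = 6 -> 6 = 7
Q -> Q = 6 -> 6 = 7
P && (Q -> Q) = 6 && 7 = 6
((P && P) -> Q) <-> (P && (Q -> Q)) = 7 <-> 6 = 6
!(((P && P) -> Q) <-> (P && (Q -> Q))) = !6 = 1
Q && P = 6 && 6 = 6
!Q = !6 = 1
P <-> P = 6 <-> 6 = 7
!Q && (P <-> P) = 1 && 7 = 1
(Q && P) <-> (!Q && (P <-> P)) = 6 <-> 1 = 2
!((Q && P) <-> (!Q && (P <-> P))) = !2 = 5
!(((P && P) -> Q) <-> (P && (Q -> Q))) && !((Q && P) <-> (!Q && (P <-> P))) = 1 && 5 = 1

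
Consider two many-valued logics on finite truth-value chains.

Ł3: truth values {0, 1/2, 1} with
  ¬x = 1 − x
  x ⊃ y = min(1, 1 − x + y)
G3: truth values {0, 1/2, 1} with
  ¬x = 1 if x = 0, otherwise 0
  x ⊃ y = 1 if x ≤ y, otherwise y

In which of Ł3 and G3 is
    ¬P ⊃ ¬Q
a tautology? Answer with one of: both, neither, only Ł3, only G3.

neither

In Ł3: at P = 0, Q = 1/2 the value is 1/2 — not a tautology.
In G3: at P = 0, Q = 1/2 the value is 0 — not a tautology.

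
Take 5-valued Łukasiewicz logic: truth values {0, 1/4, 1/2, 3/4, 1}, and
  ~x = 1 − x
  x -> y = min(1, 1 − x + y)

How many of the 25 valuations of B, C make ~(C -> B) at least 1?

1

value 1: 1 assignment (counts)
value 3/4: 2 assignments
value 1/2: 3 assignments
value 1/4: 4 assignments
value 0: 15 assignments
So 1 of the 25 assignments meets the threshold.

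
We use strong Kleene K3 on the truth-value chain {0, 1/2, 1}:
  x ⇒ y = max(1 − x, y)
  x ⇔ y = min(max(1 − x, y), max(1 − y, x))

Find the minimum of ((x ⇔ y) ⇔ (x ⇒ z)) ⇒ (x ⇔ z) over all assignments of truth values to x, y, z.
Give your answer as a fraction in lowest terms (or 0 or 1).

Take x = 0, y = 0, z = 1:
x ⇔ y = 0 ⇔ 0 = 1
x ⇒ z = 0 ⇒ 1 = 1
(x ⇔ y) ⇔ (x ⇒ z) = 1 ⇔ 1 = 1
x ⇔ z = 0 ⇔ 1 = 0
((x ⇔ y) ⇔ (x ⇒ z)) ⇒ (x ⇔ z) = 1 ⇒ 0 = 0
No assignment yields a value below 0, so this is the minimum.

0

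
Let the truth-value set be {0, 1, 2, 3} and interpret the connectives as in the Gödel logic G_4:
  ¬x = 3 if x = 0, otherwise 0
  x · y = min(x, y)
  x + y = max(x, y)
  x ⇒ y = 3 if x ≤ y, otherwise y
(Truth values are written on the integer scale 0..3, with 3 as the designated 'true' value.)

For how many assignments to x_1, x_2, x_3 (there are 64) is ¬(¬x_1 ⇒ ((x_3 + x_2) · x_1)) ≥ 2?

value 3: 16 assignments (counts)
value 0: 48 assignments
So 16 of the 64 assignments meet the threshold.

16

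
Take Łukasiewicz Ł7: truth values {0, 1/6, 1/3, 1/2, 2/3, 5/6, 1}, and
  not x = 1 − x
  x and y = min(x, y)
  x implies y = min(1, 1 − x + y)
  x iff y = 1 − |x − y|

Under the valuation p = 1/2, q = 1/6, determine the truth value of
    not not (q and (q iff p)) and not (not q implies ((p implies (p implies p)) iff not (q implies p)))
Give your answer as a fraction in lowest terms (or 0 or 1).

q iff p = 1/6 iff 1/2 = 2/3
q and (q iff p) = 1/6 and 2/3 = 1/6
not (q and (q iff p)) = not 1/6 = 5/6
not not (q and (q iff p)) = not 5/6 = 1/6
not q = not 1/6 = 5/6
p implies p = 1/2 implies 1/2 = 1
p implies (p implies p) = 1/2 implies 1 = 1
q implies p = 1/6 implies 1/2 = 1
not (q implies p) = not 1 = 0
(p implies (p implies p)) iff not (q implies p) = 1 iff 0 = 0
not q implies ((p implies (p implies p)) iff not (q implies p)) = 5/6 implies 0 = 1/6
not (not q implies ((p implies (p implies p)) iff not (q implies p))) = not 1/6 = 5/6
not not (q and (q iff p)) and not (not q implies ((p implies (p implies p)) iff not (q implies p))) = 1/6 and 5/6 = 1/6

1/6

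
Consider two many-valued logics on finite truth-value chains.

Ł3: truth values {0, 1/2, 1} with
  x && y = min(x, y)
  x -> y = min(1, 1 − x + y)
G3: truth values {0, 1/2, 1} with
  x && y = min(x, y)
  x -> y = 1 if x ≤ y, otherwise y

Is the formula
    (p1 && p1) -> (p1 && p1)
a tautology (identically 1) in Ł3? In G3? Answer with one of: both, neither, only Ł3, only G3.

In Ł3: every assignment gives 1 — tautology.
In G3: every assignment gives 1 — tautology.

both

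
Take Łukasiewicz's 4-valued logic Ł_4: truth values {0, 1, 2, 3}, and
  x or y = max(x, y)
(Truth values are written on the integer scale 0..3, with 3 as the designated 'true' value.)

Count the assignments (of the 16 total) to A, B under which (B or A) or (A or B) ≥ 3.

A = 0, B = 0 ↦ 0  <
A = 0, B = 1 ↦ 1  <
A = 0, B = 2 ↦ 2  <
A = 0, B = 3 ↦ 3  ≥
A = 1, B = 0 ↦ 1  <
A = 1, B = 1 ↦ 1  <
A = 1, B = 2 ↦ 2  <
A = 1, B = 3 ↦ 3  ≥
A = 2, B = 0 ↦ 2  <
A = 2, B = 1 ↦ 2  <
A = 2, B = 2 ↦ 2  <
A = 2, B = 3 ↦ 3  ≥
A = 3, B = 0 ↦ 3  ≥
A = 3, B = 1 ↦ 3  ≥
A = 3, B = 2 ↦ 3  ≥
A = 3, B = 3 ↦ 3  ≥
So 7 of the 16 assignments meet the threshold.

7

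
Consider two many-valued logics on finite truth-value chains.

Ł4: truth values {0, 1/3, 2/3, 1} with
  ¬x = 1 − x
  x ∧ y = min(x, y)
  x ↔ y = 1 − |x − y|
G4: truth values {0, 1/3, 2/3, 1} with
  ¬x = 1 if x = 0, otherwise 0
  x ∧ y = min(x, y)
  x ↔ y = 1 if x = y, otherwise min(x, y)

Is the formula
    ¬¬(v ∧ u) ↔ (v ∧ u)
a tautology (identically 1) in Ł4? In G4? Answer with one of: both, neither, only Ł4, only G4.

only Ł4

In Ł4: every assignment gives 1 — tautology.
In G4: at u = 1/3, v = 1/3 the value is 1/3 — not a tautology.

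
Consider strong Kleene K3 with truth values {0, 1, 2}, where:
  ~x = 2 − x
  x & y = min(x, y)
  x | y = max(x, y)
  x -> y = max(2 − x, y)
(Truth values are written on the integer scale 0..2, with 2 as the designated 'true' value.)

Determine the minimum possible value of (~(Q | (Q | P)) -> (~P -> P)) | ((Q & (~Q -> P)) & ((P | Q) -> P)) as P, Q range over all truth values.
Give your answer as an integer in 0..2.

0

Take P = 0, Q = 0:
Q | P = 0 | 0 = 0
Q | (Q | P) = 0 | 0 = 0
~(Q | (Q | P)) = ~0 = 2
~P = ~0 = 2
~P -> P = 2 -> 0 = 0
~(Q | (Q | P)) -> (~P -> P) = 2 -> 0 = 0
~Q = ~0 = 2
~Q -> P = 2 -> 0 = 0
Q & (~Q -> P) = 0 & 0 = 0
P | Q = 0 | 0 = 0
(P | Q) -> P = 0 -> 0 = 2
(Q & (~Q -> P)) & ((P | Q) -> P) = 0 & 2 = 0
(~(Q | (Q | P)) -> (~P -> P)) | ((Q & (~Q -> P)) & ((P | Q) -> P)) = 0 | 0 = 0
No assignment yields a value below 0, so this is the minimum.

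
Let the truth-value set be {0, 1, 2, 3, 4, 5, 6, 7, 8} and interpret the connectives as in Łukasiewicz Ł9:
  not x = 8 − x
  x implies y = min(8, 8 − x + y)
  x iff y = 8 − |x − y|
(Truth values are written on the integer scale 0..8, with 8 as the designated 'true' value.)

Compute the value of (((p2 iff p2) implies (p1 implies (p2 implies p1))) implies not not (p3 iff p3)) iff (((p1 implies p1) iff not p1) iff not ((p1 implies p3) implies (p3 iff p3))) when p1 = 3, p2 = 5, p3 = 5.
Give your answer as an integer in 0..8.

3

p2 iff p2 = 5 iff 5 = 8
p2 implies p1 = 5 implies 3 = 6
p1 implies (p2 implies p1) = 3 implies 6 = 8
(p2 iff p2) implies (p1 implies (p2 implies p1)) = 8 implies 8 = 8
p3 iff p3 = 5 iff 5 = 8
not (p3 iff p3) = not 8 = 0
not not (p3 iff p3) = not 0 = 8
((p2 iff p2) implies (p1 implies (p2 implies p1))) implies not not (p3 iff p3) = 8 implies 8 = 8
p1 implies p1 = 3 implies 3 = 8
not p1 = not 3 = 5
(p1 implies p1) iff not p1 = 8 iff 5 = 5
p1 implies p3 = 3 implies 5 = 8
p3 iff p3 = 5 iff 5 = 8
(p1 implies p3) implies (p3 iff p3) = 8 implies 8 = 8
not ((p1 implies p3) implies (p3 iff p3)) = not 8 = 0
((p1 implies p1) iff not p1) iff not ((p1 implies p3) implies (p3 iff p3)) = 5 iff 0 = 3
(((p2 iff p2) implies (p1 implies (p2 implies p1))) implies not not (p3 iff p3)) iff (((p1 implies p1) iff not p1) iff not ((p1 implies p3) implies (p3 iff p3))) = 8 iff 3 = 3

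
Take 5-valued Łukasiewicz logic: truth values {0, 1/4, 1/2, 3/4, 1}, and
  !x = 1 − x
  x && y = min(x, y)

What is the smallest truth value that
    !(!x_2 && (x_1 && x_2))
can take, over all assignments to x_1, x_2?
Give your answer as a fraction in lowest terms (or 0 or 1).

1/2

Take x_1 = 1/2, x_2 = 1/2:
!x_2 = !1/2 = 1/2
x_1 && x_2 = 1/2 && 1/2 = 1/2
!x_2 && (x_1 && x_2) = 1/2 && 1/2 = 1/2
!(!x_2 && (x_1 && x_2)) = !1/2 = 1/2
No assignment yields a value below 1/2, so this is the minimum.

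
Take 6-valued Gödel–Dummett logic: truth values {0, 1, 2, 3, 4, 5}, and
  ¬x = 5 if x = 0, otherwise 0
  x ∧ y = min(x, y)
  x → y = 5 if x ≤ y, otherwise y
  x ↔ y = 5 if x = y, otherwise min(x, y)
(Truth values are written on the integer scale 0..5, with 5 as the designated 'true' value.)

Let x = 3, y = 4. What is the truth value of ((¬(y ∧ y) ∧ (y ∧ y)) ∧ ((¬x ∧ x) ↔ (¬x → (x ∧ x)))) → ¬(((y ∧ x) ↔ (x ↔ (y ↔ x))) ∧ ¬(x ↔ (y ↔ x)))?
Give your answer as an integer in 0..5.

5

y ∧ y = 4 ∧ 4 = 4
¬(y ∧ y) = ¬4 = 0
y ∧ y = 4 ∧ 4 = 4
¬(y ∧ y) ∧ (y ∧ y) = 0 ∧ 4 = 0
¬x = ¬3 = 0
¬x ∧ x = 0 ∧ 3 = 0
¬x = ¬3 = 0
x ∧ x = 3 ∧ 3 = 3
¬x → (x ∧ x) = 0 → 3 = 5
(¬x ∧ x) ↔ (¬x → (x ∧ x)) = 0 ↔ 5 = 0
(¬(y ∧ y) ∧ (y ∧ y)) ∧ ((¬x ∧ x) ↔ (¬x → (x ∧ x))) = 0 ∧ 0 = 0
y ∧ x = 4 ∧ 3 = 3
y ↔ x = 4 ↔ 3 = 3
x ↔ (y ↔ x) = 3 ↔ 3 = 5
(y ∧ x) ↔ (x ↔ (y ↔ x)) = 3 ↔ 5 = 3
y ↔ x = 4 ↔ 3 = 3
x ↔ (y ↔ x) = 3 ↔ 3 = 5
¬(x ↔ (y ↔ x)) = ¬5 = 0
((y ∧ x) ↔ (x ↔ (y ↔ x))) ∧ ¬(x ↔ (y ↔ x)) = 3 ∧ 0 = 0
¬(((y ∧ x) ↔ (x ↔ (y ↔ x))) ∧ ¬(x ↔ (y ↔ x))) = ¬0 = 5
((¬(y ∧ y) ∧ (y ∧ y)) ∧ ((¬x ∧ x) ↔ (¬x → (x ∧ x)))) → ¬(((y ∧ x) ↔ (x ↔ (y ↔ x))) ∧ ¬(x ↔ (y ↔ x))) = 0 → 5 = 5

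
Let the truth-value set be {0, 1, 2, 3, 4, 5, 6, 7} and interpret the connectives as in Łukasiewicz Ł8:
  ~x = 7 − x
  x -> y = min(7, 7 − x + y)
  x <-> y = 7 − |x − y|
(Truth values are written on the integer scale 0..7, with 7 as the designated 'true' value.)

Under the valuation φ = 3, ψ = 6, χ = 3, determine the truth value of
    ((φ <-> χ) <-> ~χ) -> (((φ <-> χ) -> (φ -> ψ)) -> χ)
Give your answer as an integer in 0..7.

6

φ <-> χ = 3 <-> 3 = 7
~χ = ~3 = 4
(φ <-> χ) <-> ~χ = 7 <-> 4 = 4
φ <-> χ = 3 <-> 3 = 7
φ -> ψ = 3 -> 6 = 7
(φ <-> χ) -> (φ -> ψ) = 7 -> 7 = 7
((φ <-> χ) -> (φ -> ψ)) -> χ = 7 -> 3 = 3
((φ <-> χ) <-> ~χ) -> (((φ <-> χ) -> (φ -> ψ)) -> χ) = 4 -> 3 = 6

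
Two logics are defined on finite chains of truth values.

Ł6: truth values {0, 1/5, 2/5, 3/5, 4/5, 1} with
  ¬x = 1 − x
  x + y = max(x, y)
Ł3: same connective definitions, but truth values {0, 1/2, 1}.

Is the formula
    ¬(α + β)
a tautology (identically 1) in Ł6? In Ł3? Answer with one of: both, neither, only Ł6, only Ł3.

neither

In Ł6: at α = 0, β = 1/5 the value is 4/5 — not a tautology.
In Ł3: at α = 0, β = 1/2 the value is 1/2 — not a tautology.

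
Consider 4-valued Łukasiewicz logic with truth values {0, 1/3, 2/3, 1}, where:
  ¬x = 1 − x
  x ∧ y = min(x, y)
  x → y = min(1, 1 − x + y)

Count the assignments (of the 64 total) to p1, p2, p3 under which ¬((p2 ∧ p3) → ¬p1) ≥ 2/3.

5

value 1: 1 assignment (counts)
value 2/3: 4 assignments (counts)
value 1/3: 9 assignments
value 0: 50 assignments
So 5 of the 64 assignments meet the threshold.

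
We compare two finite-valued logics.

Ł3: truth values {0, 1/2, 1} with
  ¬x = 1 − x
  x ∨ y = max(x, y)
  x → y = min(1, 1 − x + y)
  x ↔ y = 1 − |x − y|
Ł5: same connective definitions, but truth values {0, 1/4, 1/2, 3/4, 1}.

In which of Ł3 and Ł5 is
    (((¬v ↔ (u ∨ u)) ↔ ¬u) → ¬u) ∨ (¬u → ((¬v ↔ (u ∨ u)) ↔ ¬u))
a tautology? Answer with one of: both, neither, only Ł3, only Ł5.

both

In Ł3: every assignment gives 1 — tautology.
In Ł5: every assignment gives 1 — tautology.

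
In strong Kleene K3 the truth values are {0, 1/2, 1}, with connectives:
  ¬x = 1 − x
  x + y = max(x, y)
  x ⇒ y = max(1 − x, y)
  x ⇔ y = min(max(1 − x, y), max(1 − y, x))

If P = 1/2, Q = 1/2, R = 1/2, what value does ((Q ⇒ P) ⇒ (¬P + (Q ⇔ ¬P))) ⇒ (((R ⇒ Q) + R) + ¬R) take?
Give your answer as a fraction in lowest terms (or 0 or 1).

1/2

Q ⇒ P = 1/2 ⇒ 1/2 = 1/2
¬P = ¬1/2 = 1/2
¬P = ¬1/2 = 1/2
Q ⇔ ¬P = 1/2 ⇔ 1/2 = 1/2
¬P + (Q ⇔ ¬P) = 1/2 + 1/2 = 1/2
(Q ⇒ P) ⇒ (¬P + (Q ⇔ ¬P)) = 1/2 ⇒ 1/2 = 1/2
R ⇒ Q = 1/2 ⇒ 1/2 = 1/2
(R ⇒ Q) + R = 1/2 + 1/2 = 1/2
¬R = ¬1/2 = 1/2
((R ⇒ Q) + R) + ¬R = 1/2 + 1/2 = 1/2
((Q ⇒ P) ⇒ (¬P + (Q ⇔ ¬P))) ⇒ (((R ⇒ Q) + R) + ¬R) = 1/2 ⇒ 1/2 = 1/2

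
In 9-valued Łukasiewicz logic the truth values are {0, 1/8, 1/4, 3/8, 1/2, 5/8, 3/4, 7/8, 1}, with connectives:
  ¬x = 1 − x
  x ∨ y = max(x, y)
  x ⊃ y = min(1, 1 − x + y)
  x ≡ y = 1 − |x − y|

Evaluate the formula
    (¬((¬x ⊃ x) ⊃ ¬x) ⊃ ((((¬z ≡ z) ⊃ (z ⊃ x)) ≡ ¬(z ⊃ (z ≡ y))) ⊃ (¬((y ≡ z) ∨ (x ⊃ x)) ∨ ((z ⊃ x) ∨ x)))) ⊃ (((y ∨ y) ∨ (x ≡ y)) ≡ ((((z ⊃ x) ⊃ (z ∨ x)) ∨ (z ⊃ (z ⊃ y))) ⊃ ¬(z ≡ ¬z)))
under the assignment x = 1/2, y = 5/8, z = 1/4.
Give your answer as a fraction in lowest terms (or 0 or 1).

5/8

¬x = ¬1/2 = 1/2
¬x ⊃ x = 1/2 ⊃ 1/2 = 1
¬x = ¬1/2 = 1/2
(¬x ⊃ x) ⊃ ¬x = 1 ⊃ 1/2 = 1/2
¬((¬x ⊃ x) ⊃ ¬x) = ¬1/2 = 1/2
¬z = ¬1/4 = 3/4
¬z ≡ z = 3/4 ≡ 1/4 = 1/2
z ⊃ x = 1/4 ⊃ 1/2 = 1
(¬z ≡ z) ⊃ (z ⊃ x) = 1/2 ⊃ 1 = 1
z ≡ y = 1/4 ≡ 5/8 = 5/8
z ⊃ (z ≡ y) = 1/4 ⊃ 5/8 = 1
¬(z ⊃ (z ≡ y)) = ¬1 = 0
((¬z ≡ z) ⊃ (z ⊃ x)) ≡ ¬(z ⊃ (z ≡ y)) = 1 ≡ 0 = 0
y ≡ z = 5/8 ≡ 1/4 = 5/8
x ⊃ x = 1/2 ⊃ 1/2 = 1
(y ≡ z) ∨ (x ⊃ x) = 5/8 ∨ 1 = 1
¬((y ≡ z) ∨ (x ⊃ x)) = ¬1 = 0
z ⊃ x = 1/4 ⊃ 1/2 = 1
(z ⊃ x) ∨ x = 1 ∨ 1/2 = 1
¬((y ≡ z) ∨ (x ⊃ x)) ∨ ((z ⊃ x) ∨ x) = 0 ∨ 1 = 1
(((¬z ≡ z) ⊃ (z ⊃ x)) ≡ ¬(z ⊃ (z ≡ y))) ⊃ (¬((y ≡ z) ∨ (x ⊃ x)) ∨ ((z ⊃ x) ∨ x)) = 0 ⊃ 1 = 1
¬((¬x ⊃ x) ⊃ ¬x) ⊃ ((((¬z ≡ z) ⊃ (z ⊃ x)) ≡ ¬(z ⊃ (z ≡ y))) ⊃ (¬((y ≡ z) ∨ (x ⊃ x)) ∨ ((z ⊃ x) ∨ x))) = 1/2 ⊃ 1 = 1
y ∨ y = 5/8 ∨ 5/8 = 5/8
x ≡ y = 1/2 ≡ 5/8 = 7/8
(y ∨ y) ∨ (x ≡ y) = 5/8 ∨ 7/8 = 7/8
z ⊃ x = 1/4 ⊃ 1/2 = 1
z ∨ x = 1/4 ∨ 1/2 = 1/2
(z ⊃ x) ⊃ (z ∨ x) = 1 ⊃ 1/2 = 1/2
z ⊃ y = 1/4 ⊃ 5/8 = 1
z ⊃ (z ⊃ y) = 1/4 ⊃ 1 = 1
((z ⊃ x) ⊃ (z ∨ x)) ∨ (z ⊃ (z ⊃ y)) = 1/2 ∨ 1 = 1
¬z = ¬1/4 = 3/4
z ≡ ¬z = 1/4 ≡ 3/4 = 1/2
¬(z ≡ ¬z) = ¬1/2 = 1/2
(((z ⊃ x) ⊃ (z ∨ x)) ∨ (z ⊃ (z ⊃ y))) ⊃ ¬(z ≡ ¬z) = 1 ⊃ 1/2 = 1/2
((y ∨ y) ∨ (x ≡ y)) ≡ ((((z ⊃ x) ⊃ (z ∨ x)) ∨ (z ⊃ (z ⊃ y))) ⊃ ¬(z ≡ ¬z)) = 7/8 ≡ 1/2 = 5/8
(¬((¬x ⊃ x) ⊃ ¬x) ⊃ ((((¬z ≡ z) ⊃ (z ⊃ x)) ≡ ¬(z ⊃ (z ≡ y))) ⊃ (¬((y ≡ z) ∨ (x ⊃ x)) ∨ ((z ⊃ x) ∨ x)))) ⊃ (((y ∨ y) ∨ (x ≡ y)) ≡ ((((z ⊃ x) ⊃ (z ∨ x)) ∨ (z ⊃ (z ⊃ y))) ⊃ ¬(z ≡ ¬z))) = 1 ⊃ 5/8 = 5/8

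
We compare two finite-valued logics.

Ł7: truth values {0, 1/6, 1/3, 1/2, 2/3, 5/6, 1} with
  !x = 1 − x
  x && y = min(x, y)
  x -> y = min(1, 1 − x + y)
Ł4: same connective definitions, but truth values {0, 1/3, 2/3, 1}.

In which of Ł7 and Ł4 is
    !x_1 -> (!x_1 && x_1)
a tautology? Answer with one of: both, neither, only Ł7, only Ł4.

neither

In Ł7: at x_1 = 0 the value is 0 — not a tautology.
In Ł4: at x_1 = 0 the value is 0 — not a tautology.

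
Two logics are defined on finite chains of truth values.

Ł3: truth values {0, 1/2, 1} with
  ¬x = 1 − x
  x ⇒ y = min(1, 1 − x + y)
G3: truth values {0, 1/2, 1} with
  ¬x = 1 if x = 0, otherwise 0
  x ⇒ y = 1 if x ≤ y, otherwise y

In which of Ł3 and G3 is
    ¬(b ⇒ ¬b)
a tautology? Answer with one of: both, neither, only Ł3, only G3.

In Ł3: at b = 0 the value is 0 — not a tautology.
In G3: at b = 0 the value is 0 — not a tautology.

neither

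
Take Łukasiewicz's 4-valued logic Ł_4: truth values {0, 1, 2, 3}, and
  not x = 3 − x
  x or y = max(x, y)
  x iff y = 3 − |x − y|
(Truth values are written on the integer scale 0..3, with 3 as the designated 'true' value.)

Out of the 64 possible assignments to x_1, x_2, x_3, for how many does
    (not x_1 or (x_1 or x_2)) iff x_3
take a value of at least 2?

38

value 3: 16 assignments (counts)
value 2: 22 assignments (counts)
value 1: 16 assignments
value 0: 10 assignments
So 38 of the 64 assignments meet the threshold.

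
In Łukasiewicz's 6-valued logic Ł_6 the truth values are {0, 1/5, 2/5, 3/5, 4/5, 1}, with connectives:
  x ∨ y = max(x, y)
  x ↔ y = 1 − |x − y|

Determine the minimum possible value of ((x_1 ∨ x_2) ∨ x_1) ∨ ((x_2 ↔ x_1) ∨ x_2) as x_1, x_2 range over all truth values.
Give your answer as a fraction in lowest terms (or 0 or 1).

3/5

Take x_1 = 0, x_2 = 2/5:
x_1 ∨ x_2 = 0 ∨ 2/5 = 2/5
(x_1 ∨ x_2) ∨ x_1 = 2/5 ∨ 0 = 2/5
x_2 ↔ x_1 = 2/5 ↔ 0 = 3/5
(x_2 ↔ x_1) ∨ x_2 = 3/5 ∨ 2/5 = 3/5
((x_1 ∨ x_2) ∨ x_1) ∨ ((x_2 ↔ x_1) ∨ x_2) = 2/5 ∨ 3/5 = 3/5
No assignment yields a value below 3/5, so this is the minimum.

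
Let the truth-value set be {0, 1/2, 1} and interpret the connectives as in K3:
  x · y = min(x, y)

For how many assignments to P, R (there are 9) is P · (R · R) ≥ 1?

P = 0, R = 0 ↦ 0  <
P = 0, R = 1/2 ↦ 0  <
P = 0, R = 1 ↦ 0  <
P = 1/2, R = 0 ↦ 0  <
P = 1/2, R = 1/2 ↦ 1/2  <
P = 1/2, R = 1 ↦ 1/2  <
P = 1, R = 0 ↦ 0  <
P = 1, R = 1/2 ↦ 1/2  <
P = 1, R = 1 ↦ 1  ≥
So 1 of the 9 assignments meets the threshold.

1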